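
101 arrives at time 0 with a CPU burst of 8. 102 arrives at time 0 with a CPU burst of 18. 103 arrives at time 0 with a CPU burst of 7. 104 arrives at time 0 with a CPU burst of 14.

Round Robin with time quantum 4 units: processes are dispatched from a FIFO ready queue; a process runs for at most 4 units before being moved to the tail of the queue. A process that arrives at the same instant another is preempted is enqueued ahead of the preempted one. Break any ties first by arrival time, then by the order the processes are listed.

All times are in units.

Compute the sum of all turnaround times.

Gantt: | 101 0-4 | 102 4-8 | 103 8-12 | 104 12-16 | 101 16-20 | 102 20-24 | 103 24-27 | 104 27-31 | 102 31-35 | 104 35-39 | 102 39-43 | 104 43-45 | 102 45-47 |
Completion: 101=20  102=47  103=27  104=45
Turnaround = completion − arrival: 101=20, 102=47, 103=27, 104=45
Total turnaround = 20 + 47 + 27 + 45 = 139

139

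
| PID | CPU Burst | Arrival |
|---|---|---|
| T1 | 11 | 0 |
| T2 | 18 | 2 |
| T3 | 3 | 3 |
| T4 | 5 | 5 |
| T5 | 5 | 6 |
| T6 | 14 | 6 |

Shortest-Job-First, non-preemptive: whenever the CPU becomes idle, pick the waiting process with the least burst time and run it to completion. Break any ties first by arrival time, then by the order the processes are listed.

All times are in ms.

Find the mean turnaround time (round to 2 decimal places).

23.33

Timeline: | T1 0-11 | T3 11-14 | T4 14-19 | T5 19-24 | T6 24-38 | T2 38-56 |
Completion: T1=11  T2=56  T3=14  T4=19  T5=24  T6=38
Turnaround (C−A): T1=11  T2=54  T3=11  T4=14  T5=18  T6=32
Turnaround times: T1=11, T2=54, T3=11, T4=14, T5=18, T6=32
Average turnaround = (11+54+11+14+18+32) / 6 = 140/6 = 23.33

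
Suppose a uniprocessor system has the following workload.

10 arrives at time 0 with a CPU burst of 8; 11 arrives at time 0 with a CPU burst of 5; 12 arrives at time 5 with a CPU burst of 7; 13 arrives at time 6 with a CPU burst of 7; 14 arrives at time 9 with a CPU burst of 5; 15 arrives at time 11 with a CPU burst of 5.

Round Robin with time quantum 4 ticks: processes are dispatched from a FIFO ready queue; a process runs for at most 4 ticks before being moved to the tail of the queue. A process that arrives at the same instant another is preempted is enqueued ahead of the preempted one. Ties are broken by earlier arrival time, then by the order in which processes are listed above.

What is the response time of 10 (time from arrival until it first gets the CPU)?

0

Schedule: | 10 0-4 | 11 4-8 | 10 8-12 | 12 12-16 | 13 16-20 | 11 20-21 | 14 21-25 | 15 25-29 | 12 29-32 | 13 32-35 | 14 35-36 | 15 36-37 |
Completion: 10=12  11=21  12=32  13=35  14=36  15=37
Response(10) = first start − arrival = 0 − 0 = 0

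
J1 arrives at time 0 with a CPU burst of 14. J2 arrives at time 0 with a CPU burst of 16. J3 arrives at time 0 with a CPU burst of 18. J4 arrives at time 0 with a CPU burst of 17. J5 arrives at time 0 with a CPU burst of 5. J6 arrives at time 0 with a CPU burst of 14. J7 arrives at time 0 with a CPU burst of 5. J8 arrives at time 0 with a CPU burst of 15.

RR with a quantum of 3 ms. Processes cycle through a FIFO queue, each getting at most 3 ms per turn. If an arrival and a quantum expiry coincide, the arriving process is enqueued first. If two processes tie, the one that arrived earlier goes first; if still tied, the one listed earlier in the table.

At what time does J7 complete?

Timeline: | J1 0-3 | J2 3-6 | J3 6-9 | J4 9-12 | J5 12-15 | J6 15-18 | J7 18-21 | J8 21-24 | J1 24-27 | J2 27-30 | J3 30-33 | J4 33-36 | J5 36-38 | J6 38-41 | J7 41-43 | J8 43-46 | J1 46-49 | J2 49-52 | J3 52-55 | J4 55-58 | J6 58-61 | J8 61-64 | J1 64-67 | J2 67-70 | J3 70-73 | J4 73-76 | J6 76-79 | J8 79-82 | J1 82-84 | J2 84-87 | J3 87-90 | J4 90-93 | J6 93-95 | J8 95-98 | J2 98-99 | J3 99-102 | J4 102-104 |
Completion: J1=84  J2=99  J3=102  J4=104  J5=38  J6=95  J7=43  J8=98
Turnaround (C−A): J1=84  J2=99  J3=102  J4=104  J5=38  J6=95  J7=43  J8=98

43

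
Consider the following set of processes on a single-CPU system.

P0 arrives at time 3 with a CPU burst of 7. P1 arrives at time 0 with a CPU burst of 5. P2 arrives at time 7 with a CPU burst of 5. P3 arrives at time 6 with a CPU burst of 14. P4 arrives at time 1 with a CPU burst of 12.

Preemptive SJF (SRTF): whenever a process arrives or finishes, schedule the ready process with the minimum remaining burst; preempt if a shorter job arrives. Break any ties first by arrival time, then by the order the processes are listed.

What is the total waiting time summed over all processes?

Gantt: | P1 0-5 | P0 5-12 | P2 12-17 | P4 17-29 | P3 29-43 |
Completion: P0=12  P1=5  P2=17  P3=43  P4=29
Waiting = turnaround − burst: P0=2, P1=0, P2=5, P3=23, P4=16
Total waiting = 2 + 0 + 5 + 23 + 16 = 46

46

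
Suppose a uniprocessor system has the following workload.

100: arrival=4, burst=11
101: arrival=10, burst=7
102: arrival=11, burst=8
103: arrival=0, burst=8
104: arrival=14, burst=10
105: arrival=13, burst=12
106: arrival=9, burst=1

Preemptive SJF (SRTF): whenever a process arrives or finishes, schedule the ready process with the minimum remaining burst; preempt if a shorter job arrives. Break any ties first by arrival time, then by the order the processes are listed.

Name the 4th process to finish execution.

102

Timeline: | 103 0-8 | 100 8-9 | 106 9-10 | 101 10-17 | 102 17-25 | 100 25-35 | 104 35-45 | 105 45-57 |
Completion: 100=35  101=17  102=25  103=8  104=45  105=57  106=10
Turnaround (C−A): 100=31  101=7  102=14  103=8  104=31  105=44  106=1
Finish order: 103 → 106 → 101 → 102 → 100 → 104 → 105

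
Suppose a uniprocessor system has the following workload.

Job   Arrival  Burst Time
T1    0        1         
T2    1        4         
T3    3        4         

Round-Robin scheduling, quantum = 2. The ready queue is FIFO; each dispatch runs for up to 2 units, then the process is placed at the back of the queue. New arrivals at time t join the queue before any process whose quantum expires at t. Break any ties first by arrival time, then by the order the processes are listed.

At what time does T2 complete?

7

Gantt: | T1 0-1 | T2 1-3 | T3 3-5 | T2 5-7 | T3 7-9 |
Completion: T1=1  T2=7  T3=9
Turnaround (C−A): T1=1  T2=6  T3=6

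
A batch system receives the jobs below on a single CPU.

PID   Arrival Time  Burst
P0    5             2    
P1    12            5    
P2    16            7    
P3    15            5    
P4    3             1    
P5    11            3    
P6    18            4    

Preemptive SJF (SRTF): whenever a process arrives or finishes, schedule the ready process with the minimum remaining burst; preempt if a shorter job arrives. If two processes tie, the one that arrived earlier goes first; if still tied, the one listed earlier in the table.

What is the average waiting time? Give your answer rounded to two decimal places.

Gantt: | idle 0-3 | P4 3-4 | idle 4-5 | P0 5-7 | idle 7-11 | P5 11-14 | P1 14-19 | P6 19-23 | P3 23-28 | P2 28-35 |
Completion: P0=7  P1=19  P2=35  P3=28  P4=4  P5=14  P6=23
Turnaround (C−A): P0=2  P1=7  P2=19  P3=13  P4=1  P5=3  P6=5
Waiting times: P0=0, P1=2, P2=12, P3=8, P4=0, P5=0, P6=1
Average waiting = (0+2+12+8+0+0+1) / 7 = 23/7 = 3.29

3.29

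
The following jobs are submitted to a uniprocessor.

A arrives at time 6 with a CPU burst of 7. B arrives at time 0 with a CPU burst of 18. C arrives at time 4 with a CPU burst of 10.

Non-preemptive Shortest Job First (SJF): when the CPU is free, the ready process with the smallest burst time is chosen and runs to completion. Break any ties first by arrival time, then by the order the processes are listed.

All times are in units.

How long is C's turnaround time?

Schedule: | B 0-18 | A 18-25 | C 25-35 |
Completion: A=25  B=18  C=35
Turnaround (C−A): A=19  B=18  C=31
Turnaround(C) = completion − arrival = 35 − 4 = 31

31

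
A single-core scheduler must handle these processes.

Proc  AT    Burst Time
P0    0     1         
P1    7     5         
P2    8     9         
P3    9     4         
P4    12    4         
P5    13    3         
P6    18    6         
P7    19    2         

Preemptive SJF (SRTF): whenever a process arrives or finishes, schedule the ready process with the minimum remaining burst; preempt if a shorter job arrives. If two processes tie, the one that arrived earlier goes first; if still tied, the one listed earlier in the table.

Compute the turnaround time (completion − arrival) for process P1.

Timeline: | P0 0-1 | idle 1-7 | P1 7-12 | P3 12-16 | P5 16-19 | P7 19-21 | P4 21-25 | P6 25-31 | P2 31-40 |
Completion: P0=1  P1=12  P2=40  P3=16  P4=25  P5=19  P6=31  P7=21
Turnaround(P1) = completion − arrival = 12 − 7 = 5

5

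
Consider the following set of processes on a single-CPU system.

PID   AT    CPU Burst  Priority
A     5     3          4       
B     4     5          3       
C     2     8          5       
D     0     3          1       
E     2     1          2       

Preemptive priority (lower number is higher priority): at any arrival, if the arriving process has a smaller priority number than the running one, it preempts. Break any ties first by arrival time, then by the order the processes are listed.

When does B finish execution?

9

Schedule: | D 0-3 | E 3-4 | B 4-9 | A 9-12 | C 12-20 |
Completion: A=12  B=9  C=20  D=3  E=4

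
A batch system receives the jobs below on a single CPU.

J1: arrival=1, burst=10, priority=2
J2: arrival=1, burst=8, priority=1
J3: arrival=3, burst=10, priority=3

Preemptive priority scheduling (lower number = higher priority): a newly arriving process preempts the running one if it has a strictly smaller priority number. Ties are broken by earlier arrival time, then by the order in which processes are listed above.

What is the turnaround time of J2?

Schedule: | idle 0-1 | J2 1-9 | J1 9-19 | J3 19-29 |
Completion: J1=19  J2=9  J3=29
Turnaround (C−A): J1=18  J2=8  J3=26
Turnaround(J2) = completion − arrival = 9 − 1 = 8

8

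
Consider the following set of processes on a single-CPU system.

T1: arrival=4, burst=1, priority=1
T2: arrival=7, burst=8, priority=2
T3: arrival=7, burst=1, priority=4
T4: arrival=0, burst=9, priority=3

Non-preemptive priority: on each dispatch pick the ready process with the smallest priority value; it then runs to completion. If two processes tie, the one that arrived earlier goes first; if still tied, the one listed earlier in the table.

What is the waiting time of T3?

Gantt: | T4 0-9 | T1 9-10 | T2 10-18 | T3 18-19 |
Completion: T1=10  T2=18  T3=19  T4=9
Turnaround (C−A): T1=6  T2=11  T3=12  T4=9
Waiting(T3) = turnaround − burst = 12 − 1 = 11

11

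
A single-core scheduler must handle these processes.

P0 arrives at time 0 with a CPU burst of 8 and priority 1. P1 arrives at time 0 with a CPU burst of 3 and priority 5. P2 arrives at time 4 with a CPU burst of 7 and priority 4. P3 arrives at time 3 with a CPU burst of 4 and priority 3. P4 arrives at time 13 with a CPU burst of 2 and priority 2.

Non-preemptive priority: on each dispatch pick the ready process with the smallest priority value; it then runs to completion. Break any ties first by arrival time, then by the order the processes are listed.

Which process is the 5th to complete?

Schedule: | P0 0-8 | P3 8-12 | P2 12-19 | P4 19-21 | P1 21-24 |
Completion: P0=8  P1=24  P2=19  P3=12  P4=21
Turnaround (C−A): P0=8  P1=24  P2=15  P3=9  P4=8
Finish order: P0 → P3 → P2 → P4 → P1

P1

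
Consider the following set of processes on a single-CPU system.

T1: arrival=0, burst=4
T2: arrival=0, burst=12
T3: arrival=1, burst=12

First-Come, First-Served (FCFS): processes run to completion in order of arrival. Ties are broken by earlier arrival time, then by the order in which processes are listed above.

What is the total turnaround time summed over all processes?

47

Gantt: | T1 0-4 | T2 4-16 | T3 16-28 |
Completion: T1=4  T2=16  T3=28
Turnaround (C−A): T1=4  T2=16  T3=27
Turnaround = completion − arrival: T1=4, T2=16, T3=27
Total turnaround = 4 + 16 + 27 = 47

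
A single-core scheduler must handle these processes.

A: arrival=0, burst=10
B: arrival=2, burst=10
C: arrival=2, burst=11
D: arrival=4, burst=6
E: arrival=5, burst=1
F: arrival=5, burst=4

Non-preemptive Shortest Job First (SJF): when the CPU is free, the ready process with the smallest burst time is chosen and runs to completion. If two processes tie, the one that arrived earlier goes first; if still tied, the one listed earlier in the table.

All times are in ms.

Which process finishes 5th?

Schedule: | A 0-10 | E 10-11 | F 11-15 | D 15-21 | B 21-31 | C 31-42 |
Completion: A=10  B=31  C=42  D=21  E=11  F=15
Finish order: A → E → F → D → B → C

B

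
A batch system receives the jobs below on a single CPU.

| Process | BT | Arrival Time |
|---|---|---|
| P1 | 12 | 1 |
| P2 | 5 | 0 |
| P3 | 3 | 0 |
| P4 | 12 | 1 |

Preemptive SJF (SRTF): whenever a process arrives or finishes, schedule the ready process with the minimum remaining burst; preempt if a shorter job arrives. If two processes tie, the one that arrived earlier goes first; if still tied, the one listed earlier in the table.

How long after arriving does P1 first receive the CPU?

7

Gantt: | P3 0-3 | P2 3-8 | P1 8-20 | P4 20-32 |
Completion: P1=20  P2=8  P3=3  P4=32
Response(P1) = first start − arrival = 8 − 1 = 7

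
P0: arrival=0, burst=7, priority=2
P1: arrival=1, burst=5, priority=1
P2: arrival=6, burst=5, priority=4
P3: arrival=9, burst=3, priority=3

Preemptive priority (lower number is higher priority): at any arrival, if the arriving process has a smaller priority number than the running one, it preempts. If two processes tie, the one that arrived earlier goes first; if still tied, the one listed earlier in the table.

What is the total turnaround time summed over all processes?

Schedule: | P0 0-1 | P1 1-6 | P0 6-12 | P3 12-15 | P2 15-20 |
Completion: P0=12  P1=6  P2=20  P3=15
Turnaround (C−A): P0=12  P1=5  P2=14  P3=6
Turnaround = completion − arrival: P0=12, P1=5, P2=14, P3=6
Total turnaround = 12 + 5 + 14 + 6 = 37

37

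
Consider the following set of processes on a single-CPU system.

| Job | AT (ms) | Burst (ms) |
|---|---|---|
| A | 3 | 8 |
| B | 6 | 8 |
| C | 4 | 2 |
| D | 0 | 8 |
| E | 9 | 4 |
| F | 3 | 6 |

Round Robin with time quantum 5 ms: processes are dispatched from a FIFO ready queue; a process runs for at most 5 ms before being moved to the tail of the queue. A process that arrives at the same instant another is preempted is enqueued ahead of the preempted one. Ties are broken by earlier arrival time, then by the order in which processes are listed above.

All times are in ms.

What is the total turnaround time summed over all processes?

Schedule: | D 0-5 | A 5-10 | F 10-15 | C 15-17 | D 17-20 | B 20-25 | E 25-29 | A 29-32 | F 32-33 | B 33-36 |
Completion: A=32  B=36  C=17  D=20  E=29  F=33
Turnaround (C−A): A=29  B=30  C=13  D=20  E=20  F=30
Turnaround = completion − arrival: A=29, B=30, C=13, D=20, E=20, F=30
Total turnaround = 29 + 30 + 13 + 20 + 20 + 30 = 142

142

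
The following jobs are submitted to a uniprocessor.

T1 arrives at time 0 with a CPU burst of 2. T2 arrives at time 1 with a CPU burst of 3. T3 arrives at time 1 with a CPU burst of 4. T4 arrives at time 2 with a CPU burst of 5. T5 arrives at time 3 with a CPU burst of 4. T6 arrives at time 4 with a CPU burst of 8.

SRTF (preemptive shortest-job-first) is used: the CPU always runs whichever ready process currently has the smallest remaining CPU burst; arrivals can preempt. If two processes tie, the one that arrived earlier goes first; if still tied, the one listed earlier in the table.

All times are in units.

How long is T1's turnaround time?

2

Timeline: | T1 0-2 | T2 2-5 | T3 5-9 | T5 9-13 | T4 13-18 | T6 18-26 |
Completion: T1=2  T2=5  T3=9  T4=18  T5=13  T6=26
Turnaround (C−A): T1=2  T2=4  T3=8  T4=16  T5=10  T6=22
Turnaround(T1) = completion − arrival = 2 − 0 = 2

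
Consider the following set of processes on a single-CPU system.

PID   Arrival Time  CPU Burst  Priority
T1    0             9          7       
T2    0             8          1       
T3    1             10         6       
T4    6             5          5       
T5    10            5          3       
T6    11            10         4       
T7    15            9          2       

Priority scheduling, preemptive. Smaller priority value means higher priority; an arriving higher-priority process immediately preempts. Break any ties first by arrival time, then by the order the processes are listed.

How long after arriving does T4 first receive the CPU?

Gantt: | T2 0-8 | T4 8-10 | T5 10-15 | T7 15-24 | T6 24-34 | T4 34-37 | T3 37-47 | T1 47-56 |
Completion: T1=56  T2=8  T3=47  T4=37  T5=15  T6=34  T7=24
Turnaround (C−A): T1=56  T2=8  T3=46  T4=31  T5=5  T6=23  T7=9
Response(T4) = first start − arrival = 8 − 6 = 2

2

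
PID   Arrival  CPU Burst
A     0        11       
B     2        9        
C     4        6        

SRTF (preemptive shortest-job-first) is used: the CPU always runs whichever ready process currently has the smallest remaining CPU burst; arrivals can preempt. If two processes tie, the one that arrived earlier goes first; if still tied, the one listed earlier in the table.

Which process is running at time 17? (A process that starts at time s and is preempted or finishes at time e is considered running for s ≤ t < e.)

B

Timeline: | A 0-4 | C 4-10 | A 10-17 | B 17-26 |
Completion: A=17  B=26  C=10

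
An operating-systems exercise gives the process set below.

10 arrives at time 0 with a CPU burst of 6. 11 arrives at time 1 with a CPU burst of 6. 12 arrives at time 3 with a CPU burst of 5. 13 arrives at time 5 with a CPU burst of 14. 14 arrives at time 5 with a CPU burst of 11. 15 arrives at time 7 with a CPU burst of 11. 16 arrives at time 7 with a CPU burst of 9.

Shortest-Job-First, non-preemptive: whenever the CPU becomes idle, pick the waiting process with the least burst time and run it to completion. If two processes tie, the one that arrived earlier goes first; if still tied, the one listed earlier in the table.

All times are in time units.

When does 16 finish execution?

Gantt: | 10 0-6 | 12 6-11 | 11 11-17 | 16 17-26 | 14 26-37 | 15 37-48 | 13 48-62 |
Completion: 10=6  11=17  12=11  13=62  14=37  15=48  16=26
Turnaround (C−A): 10=6  11=16  12=8  13=57  14=32  15=41  16=19

26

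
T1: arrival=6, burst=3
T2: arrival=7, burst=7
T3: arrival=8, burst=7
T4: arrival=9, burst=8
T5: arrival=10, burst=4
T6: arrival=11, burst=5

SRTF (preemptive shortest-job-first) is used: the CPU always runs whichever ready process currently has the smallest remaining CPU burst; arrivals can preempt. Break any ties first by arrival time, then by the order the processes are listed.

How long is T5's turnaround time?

4

Gantt: | idle 0-6 | T1 6-9 | T2 9-10 | T5 10-14 | T6 14-19 | T2 19-25 | T3 25-32 | T4 32-40 |
Completion: T1=9  T2=25  T3=32  T4=40  T5=14  T6=19
Turnaround(T5) = completion − arrival = 14 − 10 = 4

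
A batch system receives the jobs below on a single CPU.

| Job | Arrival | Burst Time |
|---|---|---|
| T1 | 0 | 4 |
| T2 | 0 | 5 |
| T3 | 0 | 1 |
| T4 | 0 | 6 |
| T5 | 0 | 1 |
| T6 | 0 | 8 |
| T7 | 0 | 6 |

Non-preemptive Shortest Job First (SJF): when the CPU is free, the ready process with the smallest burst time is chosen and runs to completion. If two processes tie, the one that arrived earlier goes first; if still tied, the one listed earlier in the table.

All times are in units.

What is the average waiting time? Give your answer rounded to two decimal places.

8.57

Gantt: | T3 0-1 | T5 1-2 | T1 2-6 | T2 6-11 | T4 11-17 | T7 17-23 | T6 23-31 |
Completion: T1=6  T2=11  T3=1  T4=17  T5=2  T6=31  T7=23
Waiting times: T1=2, T2=6, T3=0, T4=11, T5=1, T6=23, T7=17
Average waiting = (2+6+0+11+1+23+17) / 7 = 60/7 = 8.57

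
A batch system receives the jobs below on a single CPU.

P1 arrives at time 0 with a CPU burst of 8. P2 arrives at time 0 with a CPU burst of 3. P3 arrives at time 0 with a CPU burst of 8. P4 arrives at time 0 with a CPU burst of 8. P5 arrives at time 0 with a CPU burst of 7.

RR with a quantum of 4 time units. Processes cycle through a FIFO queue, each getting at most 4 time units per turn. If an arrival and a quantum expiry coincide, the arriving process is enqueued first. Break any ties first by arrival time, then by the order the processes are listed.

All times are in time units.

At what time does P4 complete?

31

Timeline: | P1 0-4 | P2 4-7 | P3 7-11 | P4 11-15 | P5 15-19 | P1 19-23 | P3 23-27 | P4 27-31 | P5 31-34 |
Completion: P1=23  P2=7  P3=27  P4=31  P5=34
Turnaround (C−A): P1=23  P2=7  P3=27  P4=31  P5=34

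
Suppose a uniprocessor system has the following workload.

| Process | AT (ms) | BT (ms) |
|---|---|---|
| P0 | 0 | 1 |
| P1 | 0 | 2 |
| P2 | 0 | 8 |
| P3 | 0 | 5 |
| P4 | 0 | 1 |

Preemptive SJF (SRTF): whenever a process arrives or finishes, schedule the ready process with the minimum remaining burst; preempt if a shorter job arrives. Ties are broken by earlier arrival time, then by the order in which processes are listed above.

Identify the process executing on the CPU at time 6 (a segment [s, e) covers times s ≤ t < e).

P3

Schedule: | P0 0-1 | P4 1-2 | P1 2-4 | P3 4-9 | P2 9-17 |
Completion: P0=1  P1=4  P2=17  P3=9  P4=2
Turnaround (C−A): P0=1  P1=4  P2=17  P3=9  P4=2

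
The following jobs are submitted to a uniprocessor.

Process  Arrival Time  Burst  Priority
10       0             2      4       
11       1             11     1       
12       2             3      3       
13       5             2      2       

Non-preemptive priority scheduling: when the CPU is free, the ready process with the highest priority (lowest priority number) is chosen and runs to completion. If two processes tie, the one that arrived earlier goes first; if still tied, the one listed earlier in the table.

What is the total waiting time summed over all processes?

Timeline: | 10 0-2 | 11 2-13 | 13 13-15 | 12 15-18 |
Completion: 10=2  11=13  12=18  13=15
Turnaround (C−A): 10=2  11=12  12=16  13=10
Waiting = turnaround − burst: 10=0, 11=1, 12=13, 13=8
Total waiting = 0 + 1 + 13 + 8 = 22

22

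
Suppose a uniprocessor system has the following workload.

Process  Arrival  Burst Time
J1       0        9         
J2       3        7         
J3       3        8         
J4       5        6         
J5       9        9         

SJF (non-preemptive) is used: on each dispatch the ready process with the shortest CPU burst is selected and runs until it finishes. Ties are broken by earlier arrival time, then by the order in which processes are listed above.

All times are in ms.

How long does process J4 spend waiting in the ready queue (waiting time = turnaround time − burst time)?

Timeline: | J1 0-9 | J4 9-15 | J2 15-22 | J3 22-30 | J5 30-39 |
Completion: J1=9  J2=22  J3=30  J4=15  J5=39
Turnaround (C−A): J1=9  J2=19  J3=27  J4=10  J5=30
Waiting(J4) = turnaround − burst = 10 − 6 = 4

4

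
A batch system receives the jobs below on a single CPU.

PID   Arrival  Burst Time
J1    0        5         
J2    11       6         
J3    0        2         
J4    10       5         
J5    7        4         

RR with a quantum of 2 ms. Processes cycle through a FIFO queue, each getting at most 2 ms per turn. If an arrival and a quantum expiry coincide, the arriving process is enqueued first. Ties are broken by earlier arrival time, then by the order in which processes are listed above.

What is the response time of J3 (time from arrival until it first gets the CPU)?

Schedule: | J1 0-2 | J3 2-4 | J1 4-7 | J5 7-11 | J4 11-13 | J2 13-15 | J4 15-17 | J2 17-19 | J4 19-20 | J2 20-22 |
Completion: J1=7  J2=22  J3=4  J4=20  J5=11
Turnaround (C−A): J1=7  J2=11  J3=4  J4=10  J5=4
Response(J3) = first start − arrival = 2 − 0 = 2

2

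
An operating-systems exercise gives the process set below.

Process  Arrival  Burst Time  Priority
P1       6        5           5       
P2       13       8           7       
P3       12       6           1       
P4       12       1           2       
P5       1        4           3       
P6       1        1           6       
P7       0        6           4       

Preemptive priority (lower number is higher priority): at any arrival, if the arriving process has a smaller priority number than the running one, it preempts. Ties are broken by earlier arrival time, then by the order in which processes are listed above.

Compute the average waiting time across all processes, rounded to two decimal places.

Schedule: | P7 0-1 | P5 1-5 | P7 5-10 | P1 10-12 | P3 12-18 | P4 18-19 | P1 19-22 | P6 22-23 | P2 23-31 |
Completion: P1=22  P2=31  P3=18  P4=19  P5=5  P6=23  P7=10
Turnaround (C−A): P1=16  P2=18  P3=6  P4=7  P5=4  P6=22  P7=10
Waiting times: P1=11, P2=10, P3=0, P4=6, P5=0, P6=21, P7=4
Average waiting = (11+10+0+6+0+21+4) / 7 = 52/7 = 7.43

7.43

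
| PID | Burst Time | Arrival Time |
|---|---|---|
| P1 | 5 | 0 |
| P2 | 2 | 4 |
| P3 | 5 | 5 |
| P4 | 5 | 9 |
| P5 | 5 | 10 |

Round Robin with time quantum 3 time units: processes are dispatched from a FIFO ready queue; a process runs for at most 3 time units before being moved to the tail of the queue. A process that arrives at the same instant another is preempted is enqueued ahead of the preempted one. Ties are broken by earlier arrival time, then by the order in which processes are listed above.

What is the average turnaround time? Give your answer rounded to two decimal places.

Schedule: | P1 0-5 | P2 5-7 | P3 7-10 | P4 10-13 | P5 13-16 | P3 16-18 | P4 18-20 | P5 20-22 |
Completion: P1=5  P2=7  P3=18  P4=20  P5=22
Turnaround times: P1=5, P2=3, P3=13, P4=11, P5=12
Average turnaround = (5+3+13+11+12) / 5 = 44/5 = 8.80

8.80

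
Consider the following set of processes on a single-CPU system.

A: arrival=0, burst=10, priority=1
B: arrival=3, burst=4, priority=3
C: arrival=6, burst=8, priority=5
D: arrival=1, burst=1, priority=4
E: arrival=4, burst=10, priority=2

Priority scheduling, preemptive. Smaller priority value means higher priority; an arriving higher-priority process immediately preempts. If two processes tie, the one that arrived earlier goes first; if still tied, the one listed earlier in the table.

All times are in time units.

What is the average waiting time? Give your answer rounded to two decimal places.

13.00

Schedule: | A 0-10 | E 10-20 | B 20-24 | D 24-25 | C 25-33 |
Completion: A=10  B=24  C=33  D=25  E=20
Turnaround (C−A): A=10  B=21  C=27  D=24  E=16
Waiting times: A=0, B=17, C=19, D=23, E=6
Average waiting = (0+17+19+23+6) / 5 = 65/5 = 13.00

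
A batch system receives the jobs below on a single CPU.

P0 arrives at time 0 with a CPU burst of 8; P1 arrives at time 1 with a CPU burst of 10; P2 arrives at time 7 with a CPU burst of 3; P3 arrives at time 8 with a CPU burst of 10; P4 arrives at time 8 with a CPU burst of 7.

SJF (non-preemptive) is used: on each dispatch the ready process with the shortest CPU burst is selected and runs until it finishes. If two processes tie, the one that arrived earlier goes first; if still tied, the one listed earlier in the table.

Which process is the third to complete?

P4

Gantt: | P0 0-8 | P2 8-11 | P4 11-18 | P1 18-28 | P3 28-38 |
Completion: P0=8  P1=28  P2=11  P3=38  P4=18
Turnaround (C−A): P0=8  P1=27  P2=4  P3=30  P4=10
Finish order: P0 → P2 → P4 → P1 → P3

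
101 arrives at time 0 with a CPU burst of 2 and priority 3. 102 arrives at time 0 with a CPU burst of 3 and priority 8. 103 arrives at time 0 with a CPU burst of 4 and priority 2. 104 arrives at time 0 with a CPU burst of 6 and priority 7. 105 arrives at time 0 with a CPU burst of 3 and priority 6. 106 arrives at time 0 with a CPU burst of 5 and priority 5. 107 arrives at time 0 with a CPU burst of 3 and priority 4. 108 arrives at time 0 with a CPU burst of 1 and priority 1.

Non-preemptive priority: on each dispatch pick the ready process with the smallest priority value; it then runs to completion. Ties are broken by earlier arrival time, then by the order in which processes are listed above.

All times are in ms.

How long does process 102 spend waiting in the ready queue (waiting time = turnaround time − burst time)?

Schedule: | 108 0-1 | 103 1-5 | 101 5-7 | 107 7-10 | 106 10-15 | 105 15-18 | 104 18-24 | 102 24-27 |
Completion: 101=7  102=27  103=5  104=24  105=18  106=15  107=10  108=1
Turnaround (C−A): 101=7  102=27  103=5  104=24  105=18  106=15  107=10  108=1
Waiting(102) = turnaround − burst = 27 − 3 = 24

24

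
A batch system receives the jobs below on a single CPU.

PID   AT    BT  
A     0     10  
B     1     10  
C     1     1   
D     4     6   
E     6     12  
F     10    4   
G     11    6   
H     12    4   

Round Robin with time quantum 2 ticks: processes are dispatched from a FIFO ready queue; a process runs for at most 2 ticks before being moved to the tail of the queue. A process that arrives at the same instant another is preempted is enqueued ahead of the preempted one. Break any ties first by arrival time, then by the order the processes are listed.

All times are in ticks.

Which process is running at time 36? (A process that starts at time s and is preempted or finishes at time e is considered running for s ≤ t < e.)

B

Gantt: | A 0-2 | B 2-4 | C 4-5 | A 5-7 | D 7-9 | B 9-11 | E 11-13 | A 13-15 | D 15-17 | F 17-19 | G 19-21 | B 21-23 | H 23-25 | E 25-27 | A 27-29 | D 29-31 | F 31-33 | G 33-35 | B 35-37 | H 37-39 | E 39-41 | A 41-43 | G 43-45 | B 45-47 | E 47-53 |
Completion: A=43  B=47  C=5  D=31  E=53  F=33  G=45  H=39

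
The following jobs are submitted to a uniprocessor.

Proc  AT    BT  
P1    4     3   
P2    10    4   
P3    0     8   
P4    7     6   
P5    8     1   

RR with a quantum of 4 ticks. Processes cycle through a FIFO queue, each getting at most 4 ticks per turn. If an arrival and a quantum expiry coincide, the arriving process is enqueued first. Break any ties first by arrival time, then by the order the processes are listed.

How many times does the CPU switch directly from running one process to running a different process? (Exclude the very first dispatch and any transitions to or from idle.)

Timeline: | P3 0-4 | P1 4-7 | P3 7-11 | P4 11-15 | P5 15-16 | P2 16-20 | P4 20-22 |
Completion: P1=7  P2=20  P3=11  P4=22  P5=16
Turnaround (C−A): P1=3  P2=10  P3=11  P4=15  P5=8

6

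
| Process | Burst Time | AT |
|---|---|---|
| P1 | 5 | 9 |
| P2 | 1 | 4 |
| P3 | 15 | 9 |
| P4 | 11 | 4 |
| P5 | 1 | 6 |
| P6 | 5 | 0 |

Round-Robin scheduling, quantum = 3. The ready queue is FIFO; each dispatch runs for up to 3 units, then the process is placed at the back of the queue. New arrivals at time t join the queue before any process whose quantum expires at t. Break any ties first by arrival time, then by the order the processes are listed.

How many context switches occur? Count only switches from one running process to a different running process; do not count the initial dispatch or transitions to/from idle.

Timeline: | P6 0-5 | P2 5-6 | P4 6-9 | P5 9-10 | P1 10-13 | P3 13-16 | P4 16-19 | P1 19-21 | P3 21-24 | P4 24-27 | P3 27-30 | P4 30-32 | P3 32-38 |
Completion: P1=21  P2=6  P3=38  P4=32  P5=10  P6=5

12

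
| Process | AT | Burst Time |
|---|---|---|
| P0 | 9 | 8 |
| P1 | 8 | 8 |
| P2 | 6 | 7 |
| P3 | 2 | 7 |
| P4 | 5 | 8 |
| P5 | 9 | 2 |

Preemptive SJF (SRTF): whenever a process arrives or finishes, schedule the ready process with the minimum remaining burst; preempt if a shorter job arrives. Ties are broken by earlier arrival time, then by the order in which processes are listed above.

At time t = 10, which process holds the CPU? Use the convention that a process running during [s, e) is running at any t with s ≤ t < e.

P5

Timeline: | idle 0-2 | P3 2-9 | P5 9-11 | P2 11-18 | P4 18-26 | P1 26-34 | P0 34-42 |
Completion: P0=42  P1=34  P2=18  P3=9  P4=26  P5=11
Turnaround (C−A): P0=33  P1=26  P2=12  P3=7  P4=21  P5=2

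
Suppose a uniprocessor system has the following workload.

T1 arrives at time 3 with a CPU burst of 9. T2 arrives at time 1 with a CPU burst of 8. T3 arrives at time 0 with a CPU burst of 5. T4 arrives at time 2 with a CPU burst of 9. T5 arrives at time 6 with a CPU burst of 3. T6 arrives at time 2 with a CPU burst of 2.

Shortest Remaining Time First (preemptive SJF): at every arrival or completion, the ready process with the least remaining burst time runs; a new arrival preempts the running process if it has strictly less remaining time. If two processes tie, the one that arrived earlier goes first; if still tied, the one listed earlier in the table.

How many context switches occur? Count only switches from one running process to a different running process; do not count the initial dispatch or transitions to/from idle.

6

Gantt: | T3 0-2 | T6 2-4 | T3 4-7 | T5 7-10 | T2 10-18 | T4 18-27 | T1 27-36 |
Completion: T1=36  T2=18  T3=7  T4=27  T5=10  T6=4
Turnaround (C−A): T1=33  T2=17  T3=7  T4=25  T5=4  T6=2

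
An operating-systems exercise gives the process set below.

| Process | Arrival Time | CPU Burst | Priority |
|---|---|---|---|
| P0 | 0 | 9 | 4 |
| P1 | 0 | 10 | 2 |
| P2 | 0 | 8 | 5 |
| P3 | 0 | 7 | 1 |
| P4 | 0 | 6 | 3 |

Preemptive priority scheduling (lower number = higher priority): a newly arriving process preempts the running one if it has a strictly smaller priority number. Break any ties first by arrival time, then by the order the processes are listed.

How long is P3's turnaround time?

7

Gantt: | P3 0-7 | P1 7-17 | P4 17-23 | P0 23-32 | P2 32-40 |
Completion: P0=32  P1=17  P2=40  P3=7  P4=23
Turnaround (C−A): P0=32  P1=17  P2=40  P3=7  P4=23
Turnaround(P3) = completion − arrival = 7 − 0 = 7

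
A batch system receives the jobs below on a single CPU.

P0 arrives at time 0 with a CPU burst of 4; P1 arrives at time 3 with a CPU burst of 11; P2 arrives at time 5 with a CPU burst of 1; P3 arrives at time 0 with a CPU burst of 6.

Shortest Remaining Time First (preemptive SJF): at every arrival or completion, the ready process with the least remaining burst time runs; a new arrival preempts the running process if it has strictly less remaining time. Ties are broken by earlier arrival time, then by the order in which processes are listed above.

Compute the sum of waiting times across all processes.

Gantt: | P0 0-4 | P3 4-5 | P2 5-6 | P3 6-11 | P1 11-22 |
Completion: P0=4  P1=22  P2=6  P3=11
Turnaround (C−A): P0=4  P1=19  P2=1  P3=11
Waiting = turnaround − burst: P0=0, P1=8, P2=0, P3=5
Total waiting = 0 + 8 + 0 + 5 = 13

13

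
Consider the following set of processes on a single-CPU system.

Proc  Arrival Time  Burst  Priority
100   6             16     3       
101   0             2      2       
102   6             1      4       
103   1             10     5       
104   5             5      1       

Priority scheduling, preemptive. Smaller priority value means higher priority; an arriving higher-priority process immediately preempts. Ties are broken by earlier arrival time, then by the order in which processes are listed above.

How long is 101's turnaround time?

2

Timeline: | 101 0-2 | 103 2-5 | 104 5-10 | 100 10-26 | 102 26-27 | 103 27-34 |
Completion: 100=26  101=2  102=27  103=34  104=10
Turnaround(101) = completion − arrival = 2 − 0 = 2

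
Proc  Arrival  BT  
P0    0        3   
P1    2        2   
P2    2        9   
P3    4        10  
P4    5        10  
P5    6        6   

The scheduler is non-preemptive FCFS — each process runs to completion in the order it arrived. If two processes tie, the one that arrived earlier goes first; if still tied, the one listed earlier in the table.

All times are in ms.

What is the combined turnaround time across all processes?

101

Timeline: | P0 0-3 | P1 3-5 | P2 5-14 | P3 14-24 | P4 24-34 | P5 34-40 |
Completion: P0=3  P1=5  P2=14  P3=24  P4=34  P5=40
Turnaround (C−A): P0=3  P1=3  P2=12  P3=20  P4=29  P5=34
Turnaround = completion − arrival: P0=3, P1=3, P2=12, P3=20, P4=29, P5=34
Total turnaround = 3 + 3 + 12 + 20 + 29 + 34 = 101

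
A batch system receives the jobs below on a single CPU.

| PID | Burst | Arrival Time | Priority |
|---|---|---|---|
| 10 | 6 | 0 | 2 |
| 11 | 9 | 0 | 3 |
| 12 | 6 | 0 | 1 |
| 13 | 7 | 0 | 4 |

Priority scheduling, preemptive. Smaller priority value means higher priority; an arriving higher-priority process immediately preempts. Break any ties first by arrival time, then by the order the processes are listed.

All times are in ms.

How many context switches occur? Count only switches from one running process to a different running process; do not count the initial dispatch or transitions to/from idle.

Schedule: | 12 0-6 | 10 6-12 | 11 12-21 | 13 21-28 |
Completion: 10=12  11=21  12=6  13=28

3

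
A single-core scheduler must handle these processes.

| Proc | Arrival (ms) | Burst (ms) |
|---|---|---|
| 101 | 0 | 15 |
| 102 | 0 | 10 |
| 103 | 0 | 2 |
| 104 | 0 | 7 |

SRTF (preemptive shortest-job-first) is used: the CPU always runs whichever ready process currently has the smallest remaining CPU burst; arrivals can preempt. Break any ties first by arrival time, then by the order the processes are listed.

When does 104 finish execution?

Timeline: | 103 0-2 | 104 2-9 | 102 9-19 | 101 19-34 |
Completion: 101=34  102=19  103=2  104=9

9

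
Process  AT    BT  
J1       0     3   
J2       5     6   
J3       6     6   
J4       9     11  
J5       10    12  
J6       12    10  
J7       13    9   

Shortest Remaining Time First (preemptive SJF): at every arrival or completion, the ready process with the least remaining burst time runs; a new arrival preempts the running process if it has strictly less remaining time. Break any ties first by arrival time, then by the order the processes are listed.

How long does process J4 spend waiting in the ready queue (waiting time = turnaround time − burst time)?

27

Gantt: | J1 0-3 | idle 3-5 | J2 5-11 | J3 11-17 | J7 17-26 | J6 26-36 | J4 36-47 | J5 47-59 |
Completion: J1=3  J2=11  J3=17  J4=47  J5=59  J6=36  J7=26
Turnaround (C−A): J1=3  J2=6  J3=11  J4=38  J5=49  J6=24  J7=13
Waiting(J4) = turnaround − burst = 38 − 11 = 27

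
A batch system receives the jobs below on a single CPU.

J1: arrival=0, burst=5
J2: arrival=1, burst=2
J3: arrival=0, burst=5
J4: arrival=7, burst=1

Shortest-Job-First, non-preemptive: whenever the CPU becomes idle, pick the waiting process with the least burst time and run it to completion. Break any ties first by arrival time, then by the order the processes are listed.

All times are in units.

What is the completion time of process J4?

Gantt: | J1 0-5 | J2 5-7 | J4 7-8 | J3 8-13 |
Completion: J1=5  J2=7  J3=13  J4=8
Turnaround (C−A): J1=5  J2=6  J3=13  J4=1

8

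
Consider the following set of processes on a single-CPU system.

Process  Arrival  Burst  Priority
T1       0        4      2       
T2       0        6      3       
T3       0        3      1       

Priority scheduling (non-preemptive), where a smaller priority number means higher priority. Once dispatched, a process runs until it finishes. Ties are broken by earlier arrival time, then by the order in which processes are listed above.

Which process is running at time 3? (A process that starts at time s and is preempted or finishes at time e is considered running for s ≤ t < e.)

Gantt: | T3 0-3 | T1 3-7 | T2 7-13 |
Completion: T1=7  T2=13  T3=3
Turnaround (C−A): T1=7  T2=13  T3=3

T1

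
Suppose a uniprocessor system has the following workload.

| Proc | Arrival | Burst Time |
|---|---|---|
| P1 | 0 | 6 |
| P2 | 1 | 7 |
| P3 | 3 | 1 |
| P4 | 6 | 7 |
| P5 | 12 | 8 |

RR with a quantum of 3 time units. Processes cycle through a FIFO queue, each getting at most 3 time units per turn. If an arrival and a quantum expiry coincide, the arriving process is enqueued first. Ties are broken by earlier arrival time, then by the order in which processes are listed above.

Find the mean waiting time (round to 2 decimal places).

Schedule: | P1 0-3 | P2 3-6 | P3 6-7 | P1 7-10 | P4 10-13 | P2 13-16 | P5 16-19 | P4 19-22 | P2 22-23 | P5 23-26 | P4 26-27 | P5 27-29 |
Completion: P1=10  P2=23  P3=7  P4=27  P5=29
Turnaround (C−A): P1=10  P2=22  P3=4  P4=21  P5=17
Waiting times: P1=4, P2=15, P3=3, P4=14, P5=9
Average waiting = (4+15+3+14+9) / 5 = 45/5 = 9.00

9.00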